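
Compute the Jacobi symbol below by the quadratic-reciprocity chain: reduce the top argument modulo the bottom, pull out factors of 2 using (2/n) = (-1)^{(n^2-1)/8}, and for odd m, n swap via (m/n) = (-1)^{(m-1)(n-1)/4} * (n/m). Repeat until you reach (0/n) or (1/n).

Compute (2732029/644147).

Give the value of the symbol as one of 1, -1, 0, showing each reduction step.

(2732029/644147) = (155441/644147)   [reduce mod 644147]
reciprocity: (155441/644147) = +1·(644147/155441) since 155441 mod 4 = 1, 644147 mod 4 = 3; sign now +1
(644147/155441) = (22383/155441)   [reduce mod 155441]
reciprocity: (22383/155441) = +1·(155441/22383) since 22383 mod 4 = 3, 155441 mod 4 = 1; sign now +1
(155441/22383) = (21143/22383)   [reduce mod 22383]
reciprocity: (21143/22383) = -1·(22383/21143) since 21143 mod 4 = 3, 22383 mod 4 = 3; sign now -1
(22383/21143) = (1240/21143)   [reduce mod 21143]
1240 = 2^3·155; (2/21143) = +1 since 21143 mod 8 = 7, so (1240/21143) = (+1)^3·(155/21143); sign now -1
reciprocity: (155/21143) = -1·(21143/155) since 155 mod 4 = 3, 21143 mod 4 = 3; sign now +1
(21143/155) = (63/155)   [reduce mod 155]
reciprocity: (63/155) = -1·(155/63) since 63 mod 4 = 3, 155 mod 4 = 3; sign now -1
(155/63) = (29/63)   [reduce mod 63]
reciprocity: (29/63) = +1·(63/29) since 29 mod 4 = 1, 63 mod 4 = 3; sign now -1
(63/29) = (5/29)   [reduce mod 29]
reciprocity: (5/29) = +1·(29/5) since 5 mod 4 = 1, 29 mod 4 = 1; sign now -1
(29/5) = (4/5)   [reduce mod 5]
4 = 2^2·1; (2/5) = -1 since 5 mod 8 = 5, so (4/5) = (-1)^2·(1/5); sign now -1
(1/5) = 1; final value = sign = -1

-1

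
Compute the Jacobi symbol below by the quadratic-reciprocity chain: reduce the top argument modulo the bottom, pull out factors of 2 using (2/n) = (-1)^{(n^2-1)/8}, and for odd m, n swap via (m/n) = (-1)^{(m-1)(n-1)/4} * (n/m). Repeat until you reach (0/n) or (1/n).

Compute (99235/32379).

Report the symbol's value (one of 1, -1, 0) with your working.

(99235/32379): 99235 mod 32379 = 2098, so (99235/32379) = (2098/32379)
factor out 2^1: 2098 = 2^1·1049; with 32379 mod 8 = 3, (2/32379) = -1; sign now -1; continue with (1049/32379)
flip (1049/32379) -> (32379/1049): both odd, 1049 mod 4 = 1, 32379 mod 4 = 3, so the flip contributes +1; sign now -1
(32379/1049): 32379 mod 1049 = 909, so (32379/1049) = (909/1049)
flip (909/1049) -> (1049/909): both odd, 909 mod 4 = 1, 1049 mod 4 = 1, so the flip contributes +1; sign now -1
(1049/909): 1049 mod 909 = 140, so (1049/909) = (140/909)
factor out 2^2: 140 = 2^2·35; with 909 mod 8 = 5, (2/909) = -1; sign now -1; continue with (35/909)
flip (35/909) -> (909/35): both odd, 35 mod 4 = 3, 909 mod 4 = 1, so the flip contributes +1; sign now -1
(909/35): 909 mod 35 = 34, so (909/35) = (34/35)
factor out 2^1: 34 = 2^1·17; with 35 mod 8 = 3, (2/35) = -1; sign now +1; continue with (17/35)
flip (17/35) -> (35/17): both odd, 17 mod 4 = 1, 35 mod 4 = 3, so the flip contributes +1; sign now +1
(35/17): 35 mod 17 = 1, so (35/17) = (1/17)
reached (1/17) = 1, so the symbol is +1

1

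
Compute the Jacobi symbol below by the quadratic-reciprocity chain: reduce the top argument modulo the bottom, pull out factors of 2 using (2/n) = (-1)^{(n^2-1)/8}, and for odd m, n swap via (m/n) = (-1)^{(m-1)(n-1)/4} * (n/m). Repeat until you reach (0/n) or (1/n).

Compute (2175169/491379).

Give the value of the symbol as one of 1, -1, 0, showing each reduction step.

-1

(2175169/491379): 2175169 mod 491379 = 209653, so (2175169/491379) = (209653/491379)
flip (209653/491379) -> (491379/209653): both odd, 209653 mod 4 = 1, 491379 mod 4 = 3, so the flip contributes +1; sign now +1
(491379/209653): 491379 mod 209653 = 72073, so (491379/209653) = (72073/209653)
flip (72073/209653) -> (209653/72073): both odd, 72073 mod 4 = 1, 209653 mod 4 = 1, so the flip contributes +1; sign now +1
(209653/72073): 209653 mod 72073 = 65507, so (209653/72073) = (65507/72073)
flip (65507/72073) -> (72073/65507): both odd, 65507 mod 4 = 3, 72073 mod 4 = 1, so the flip contributes +1; sign now +1
(72073/65507): 72073 mod 65507 = 6566, so (72073/65507) = (6566/65507)
factor out 2^1: 6566 = 2^1·3283; with 65507 mod 8 = 3, (2/65507) = -1; sign now -1; continue with (3283/65507)
flip (3283/65507) -> (65507/3283): both odd, 3283 mod 4 = 3, 65507 mod 4 = 3, so the flip contributes -1; sign now +1
(65507/3283): 65507 mod 3283 = 3130, so (65507/3283) = (3130/3283)
factor out 2^1: 3130 = 2^1·1565; with 3283 mod 8 = 3, (2/3283) = -1; sign now -1; continue with (1565/3283)
flip (1565/3283) -> (3283/1565): both odd, 1565 mod 4 = 1, 3283 mod 4 = 3, so the flip contributes +1; sign now -1
(3283/1565): 3283 mod 1565 = 153, so (3283/1565) = (153/1565)
flip (153/1565) -> (1565/153): both odd, 153 mod 4 = 1, 1565 mod 4 = 1, so the flip contributes +1; sign now -1
(1565/153): 1565 mod 153 = 35, so (1565/153) = (35/153)
flip (35/153) -> (153/35): both odd, 35 mod 4 = 3, 153 mod 4 = 1, so the flip contributes +1; sign now -1
(153/35): 153 mod 35 = 13, so (153/35) = (13/35)
flip (13/35) -> (35/13): both odd, 13 mod 4 = 1, 35 mod 4 = 3, so the flip contributes +1; sign now -1
(35/13): 35 mod 13 = 9, so (35/13) = (9/13)
flip (9/13) -> (13/9): both odd, 9 mod 4 = 1, 13 mod 4 = 1, so the flip contributes +1; sign now -1
(13/9): 13 mod 9 = 4, so (13/9) = (4/9)
factor out 2^2: 4 = 2^2·1; with 9 mod 8 = 1, (2/9) = +1; sign now -1; continue with (1/9)
reached (1/9) = 1, so the symbol is -1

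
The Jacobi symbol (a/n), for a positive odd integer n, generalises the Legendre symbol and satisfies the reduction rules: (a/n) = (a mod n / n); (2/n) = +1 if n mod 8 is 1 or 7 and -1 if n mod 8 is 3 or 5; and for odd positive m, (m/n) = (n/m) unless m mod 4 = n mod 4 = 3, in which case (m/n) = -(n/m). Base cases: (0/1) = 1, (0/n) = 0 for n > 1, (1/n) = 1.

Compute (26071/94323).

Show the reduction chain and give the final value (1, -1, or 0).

flip (26071/94323) -> (94323/26071): both odd, 26071 mod 4 = 3, 94323 mod 4 = 3, so the flip contributes -1; sign now -1
(94323/26071): 94323 mod 26071 = 16110, so (94323/26071) = (16110/26071)
factor out 2^1: 16110 = 2^1·8055; with 26071 mod 8 = 7, (2/26071) = +1; sign now -1; continue with (8055/26071)
flip (8055/26071) -> (26071/8055): both odd, 8055 mod 4 = 3, 26071 mod 4 = 3, so the flip contributes -1; sign now +1
(26071/8055): 26071 mod 8055 = 1906, so (26071/8055) = (1906/8055)
factor out 2^1: 1906 = 2^1·953; with 8055 mod 8 = 7, (2/8055) = +1; sign now +1; continue with (953/8055)
flip (953/8055) -> (8055/953): both odd, 953 mod 4 = 1, 8055 mod 4 = 3, so the flip contributes +1; sign now +1
(8055/953): 8055 mod 953 = 431, so (8055/953) = (431/953)
flip (431/953) -> (953/431): both odd, 431 mod 4 = 3, 953 mod 4 = 1, so the flip contributes +1; sign now +1
(953/431): 953 mod 431 = 91, so (953/431) = (91/431)
flip (91/431) -> (431/91): both odd, 91 mod 4 = 3, 431 mod 4 = 3, so the flip contributes -1; sign now -1
(431/91): 431 mod 91 = 67, so (431/91) = (67/91)
flip (67/91) -> (91/67): both odd, 67 mod 4 = 3, 91 mod 4 = 3, so the flip contributes -1; sign now +1
(91/67): 91 mod 67 = 24, so (91/67) = (24/67)
factor out 2^3: 24 = 2^3·3; with 67 mod 8 = 3, (2/67) = -1; sign now -1; continue with (3/67)
flip (3/67) -> (67/3): both odd, 3 mod 4 = 3, 67 mod 4 = 3, so the flip contributes -1; sign now +1
(67/3): 67 mod 3 = 1, so (67/3) = (1/3)
reached (1/3) = 1, so the symbol is +1

1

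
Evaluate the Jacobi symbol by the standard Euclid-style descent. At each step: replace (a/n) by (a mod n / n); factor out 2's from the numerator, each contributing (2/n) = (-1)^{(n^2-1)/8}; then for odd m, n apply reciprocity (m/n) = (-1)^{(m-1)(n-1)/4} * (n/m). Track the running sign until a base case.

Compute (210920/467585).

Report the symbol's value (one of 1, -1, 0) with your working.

210920 = 2^3·26365; (2/467585) = +1 since 467585 mod 8 = 1, so (210920/467585) = (+1)^3·(26365/467585); sign now +1
reciprocity: (26365/467585) = +1·(467585/26365) since 26365 mod 4 = 1, 467585 mod 4 = 1; sign now +1
(467585/26365) = (19380/26365)   [reduce mod 26365]
19380 = 2^2·4845; (2/26365) = -1 since 26365 mod 8 = 5, so (19380/26365) = (-1)^2·(4845/26365); sign now +1
reciprocity: (4845/26365) = +1·(26365/4845) since 4845 mod 4 = 1, 26365 mod 4 = 1; sign now +1
(26365/4845) = (2140/4845)   [reduce mod 4845]
2140 = 2^2·535; (2/4845) = -1 since 4845 mod 8 = 5, so (2140/4845) = (-1)^2·(535/4845); sign now +1
reciprocity: (535/4845) = +1·(4845/535) since 535 mod 4 = 3, 4845 mod 4 = 1; sign now +1
(4845/535) = (30/535)   [reduce mod 535]
30 = 2^1·15; (2/535) = +1 since 535 mod 8 = 7, so (30/535) = (+1)^1·(15/535); sign now +1
reciprocity: (15/535) = -1·(535/15) since 15 mod 4 = 3, 535 mod 4 = 3; sign now -1
(535/15) = (10/15)   [reduce mod 15]
10 = 2^1·5; (2/15) = +1 since 15 mod 8 = 7, so (10/15) = (+1)^1·(5/15); sign now -1
reciprocity: (5/15) = +1·(15/5) since 5 mod 4 = 1, 15 mod 4 = 3; sign now -1
(15/5) = (0/5)   [reduce mod 5]
(0/5) = 0   [gcd(a, n) > 1]; final value = 0

0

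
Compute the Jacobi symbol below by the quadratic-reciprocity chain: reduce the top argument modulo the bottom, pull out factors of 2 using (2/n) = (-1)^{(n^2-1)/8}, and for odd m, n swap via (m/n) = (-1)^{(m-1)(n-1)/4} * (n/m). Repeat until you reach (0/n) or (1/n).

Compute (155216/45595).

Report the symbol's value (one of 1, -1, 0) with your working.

1

(155216/45595) = (18431/45595)   [reduce mod 45595]
reciprocity: (18431/45595) = -1·(45595/18431) since 18431 mod 4 = 3, 45595 mod 4 = 3; sign now -1
(45595/18431) = (8733/18431)   [reduce mod 18431]
reciprocity: (8733/18431) = +1·(18431/8733) since 8733 mod 4 = 1, 18431 mod 4 = 3; sign now -1
(18431/8733) = (965/8733)   [reduce mod 8733]
reciprocity: (965/8733) = +1·(8733/965) since 965 mod 4 = 1, 8733 mod 4 = 1; sign now -1
(8733/965) = (48/965)   [reduce mod 965]
48 = 2^4·3; (2/965) = -1 since 965 mod 8 = 5, so (48/965) = (-1)^4·(3/965); sign now -1
reciprocity: (3/965) = +1·(965/3) since 3 mod 4 = 3, 965 mod 4 = 1; sign now -1
(965/3) = (2/3)   [reduce mod 3]
2 = 2^1·1; (2/3) = -1 since 3 mod 8 = 3, so (2/3) = (-1)^1·(1/3); sign now +1
(1/3) = 1; final value = sign = +1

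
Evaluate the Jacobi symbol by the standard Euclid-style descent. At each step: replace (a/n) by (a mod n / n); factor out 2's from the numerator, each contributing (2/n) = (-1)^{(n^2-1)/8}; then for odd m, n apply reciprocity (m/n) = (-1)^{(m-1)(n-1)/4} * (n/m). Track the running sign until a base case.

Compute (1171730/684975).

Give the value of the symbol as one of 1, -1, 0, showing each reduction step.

0

(1171730/684975) = (486755/684975)   [reduce mod 684975]
reciprocity: (486755/684975) = -1·(684975/486755) since 486755 mod 4 = 3, 684975 mod 4 = 3; sign now -1
(684975/486755) = (198220/486755)   [reduce mod 486755]
198220 = 2^2·49555; (2/486755) = -1 since 486755 mod 8 = 3, so (198220/486755) = (-1)^2·(49555/486755); sign now -1
reciprocity: (49555/486755) = -1·(486755/49555) since 49555 mod 4 = 3, 486755 mod 4 = 3; sign now +1
(486755/49555) = (40760/49555)   [reduce mod 49555]
40760 = 2^3·5095; (2/49555) = -1 since 49555 mod 8 = 3, so (40760/49555) = (-1)^3·(5095/49555); sign now -1
reciprocity: (5095/49555) = -1·(49555/5095) since 5095 mod 4 = 3, 49555 mod 4 = 3; sign now +1
(49555/5095) = (3700/5095)   [reduce mod 5095]
3700 = 2^2·925; (2/5095) = +1 since 5095 mod 8 = 7, so (3700/5095) = (+1)^2·(925/5095); sign now +1
reciprocity: (925/5095) = +1·(5095/925) since 925 mod 4 = 1, 5095 mod 4 = 3; sign now +1
(5095/925) = (470/925)   [reduce mod 925]
470 = 2^1·235; (2/925) = -1 since 925 mod 8 = 5, so (470/925) = (-1)^1·(235/925); sign now -1
reciprocity: (235/925) = +1·(925/235) since 235 mod 4 = 3, 925 mod 4 = 1; sign now -1
(925/235) = (220/235)   [reduce mod 235]
220 = 2^2·55; (2/235) = -1 since 235 mod 8 = 3, so (220/235) = (-1)^2·(55/235); sign now -1
reciprocity: (55/235) = -1·(235/55) since 55 mod 4 = 3, 235 mod 4 = 3; sign now +1
(235/55) = (15/55)   [reduce mod 55]
reciprocity: (15/55) = -1·(55/15) since 15 mod 4 = 3, 55 mod 4 = 3; sign now -1
(55/15) = (10/15)   [reduce mod 15]
10 = 2^1·5; (2/15) = +1 since 15 mod 8 = 7, so (10/15) = (+1)^1·(5/15); sign now -1
reciprocity: (5/15) = +1·(15/5) since 5 mod 4 = 1, 15 mod 4 = 3; sign now -1
(15/5) = (0/5)   [reduce mod 5]
(0/5) = 0   [gcd(a, n) > 1]; final value = 0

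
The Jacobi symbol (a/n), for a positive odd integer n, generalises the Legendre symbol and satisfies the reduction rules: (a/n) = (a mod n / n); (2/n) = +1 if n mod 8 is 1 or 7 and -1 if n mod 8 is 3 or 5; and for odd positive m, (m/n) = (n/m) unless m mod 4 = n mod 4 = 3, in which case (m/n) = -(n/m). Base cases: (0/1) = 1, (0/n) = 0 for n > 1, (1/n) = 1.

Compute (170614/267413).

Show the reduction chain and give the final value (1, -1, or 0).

-1

factor out 2^1: 170614 = 2^1·85307; with 267413 mod 8 = 5, (2/267413) = -1; sign now -1; continue with (85307/267413)
flip (85307/267413) -> (267413/85307): both odd, 85307 mod 4 = 3, 267413 mod 4 = 1, so the flip contributes +1; sign now -1
(267413/85307): 267413 mod 85307 = 11492, so (267413/85307) = (11492/85307)
factor out 2^2: 11492 = 2^2·2873; with 85307 mod 8 = 3, (2/85307) = -1; sign now -1; continue with (2873/85307)
flip (2873/85307) -> (85307/2873): both odd, 2873 mod 4 = 1, 85307 mod 4 = 3, so the flip contributes +1; sign now -1
(85307/2873): 85307 mod 2873 = 1990, so (85307/2873) = (1990/2873)
factor out 2^1: 1990 = 2^1·995; with 2873 mod 8 = 1, (2/2873) = +1; sign now -1; continue with (995/2873)
flip (995/2873) -> (2873/995): both odd, 995 mod 4 = 3, 2873 mod 4 = 1, so the flip contributes +1; sign now -1
(2873/995): 2873 mod 995 = 883, so (2873/995) = (883/995)
flip (883/995) -> (995/883): both odd, 883 mod 4 = 3, 995 mod 4 = 3, so the flip contributes -1; sign now +1
(995/883): 995 mod 883 = 112, so (995/883) = (112/883)
factor out 2^4: 112 = 2^4·7; with 883 mod 8 = 3, (2/883) = -1; sign now +1; continue with (7/883)
flip (7/883) -> (883/7): both odd, 7 mod 4 = 3, 883 mod 4 = 3, so the flip contributes -1; sign now -1
(883/7): 883 mod 7 = 1, so (883/7) = (1/7)
reached (1/7) = 1, so the symbol is -1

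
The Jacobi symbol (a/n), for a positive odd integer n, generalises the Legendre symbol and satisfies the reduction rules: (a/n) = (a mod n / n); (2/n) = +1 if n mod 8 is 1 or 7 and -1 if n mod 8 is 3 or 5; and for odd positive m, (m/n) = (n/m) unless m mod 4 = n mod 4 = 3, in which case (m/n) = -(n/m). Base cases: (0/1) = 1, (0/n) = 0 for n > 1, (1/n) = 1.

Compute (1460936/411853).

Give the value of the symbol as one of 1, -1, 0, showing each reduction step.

1

(1460936/411853) = (225377/411853)   [reduce mod 411853]
reciprocity: (225377/411853) = +1·(411853/225377) since 225377 mod 4 = 1, 411853 mod 4 = 1; sign now +1
(411853/225377) = (186476/225377)   [reduce mod 225377]
186476 = 2^2·46619; (2/225377) = +1 since 225377 mod 8 = 1, so (186476/225377) = (+1)^2·(46619/225377); sign now +1
reciprocity: (46619/225377) = +1·(225377/46619) since 46619 mod 4 = 3, 225377 mod 4 = 1; sign now +1
(225377/46619) = (38901/46619)   [reduce mod 46619]
reciprocity: (38901/46619) = +1·(46619/38901) since 38901 mod 4 = 1, 46619 mod 4 = 3; sign now +1
(46619/38901) = (7718/38901)   [reduce mod 38901]
7718 = 2^1·3859; (2/38901) = -1 since 38901 mod 8 = 5, so (7718/38901) = (-1)^1·(3859/38901); sign now -1
reciprocity: (3859/38901) = +1·(38901/3859) since 3859 mod 4 = 3, 38901 mod 4 = 1; sign now -1
(38901/3859) = (311/3859)   [reduce mod 3859]
reciprocity: (311/3859) = -1·(3859/311) since 311 mod 4 = 3, 3859 mod 4 = 3; sign now +1
(3859/311) = (127/311)   [reduce mod 311]
reciprocity: (127/311) = -1·(311/127) since 127 mod 4 = 3, 311 mod 4 = 3; sign now -1
(311/127) = (57/127)   [reduce mod 127]
reciprocity: (57/127) = +1·(127/57) since 57 mod 4 = 1, 127 mod 4 = 3; sign now -1
(127/57) = (13/57)   [reduce mod 57]
reciprocity: (13/57) = +1·(57/13) since 13 mod 4 = 1, 57 mod 4 = 1; sign now -1
(57/13) = (5/13)   [reduce mod 13]
reciprocity: (5/13) = +1·(13/5) since 5 mod 4 = 1, 13 mod 4 = 1; sign now -1
(13/5) = (3/5)   [reduce mod 5]
reciprocity: (3/5) = +1·(5/3) since 3 mod 4 = 3, 5 mod 4 = 1; sign now -1
(5/3) = (2/3)   [reduce mod 3]
2 = 2^1·1; (2/3) = -1 since 3 mod 8 = 3, so (2/3) = (-1)^1·(1/3); sign now +1
(1/3) = 1; final value = sign = +1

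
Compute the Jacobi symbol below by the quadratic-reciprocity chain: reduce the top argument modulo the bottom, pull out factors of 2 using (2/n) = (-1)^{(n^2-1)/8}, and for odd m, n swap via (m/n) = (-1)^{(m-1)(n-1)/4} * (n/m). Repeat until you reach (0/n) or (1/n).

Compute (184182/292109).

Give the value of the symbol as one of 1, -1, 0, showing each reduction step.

1

184182 = 2^1·92091; (2/292109) = -1 since 292109 mod 8 = 5, so (184182/292109) = (-1)^1·(92091/292109); sign now -1
reciprocity: (92091/292109) = +1·(292109/92091) since 92091 mod 4 = 3, 292109 mod 4 = 1; sign now -1
(292109/92091) = (15836/92091)   [reduce mod 92091]
15836 = 2^2·3959; (2/92091) = -1 since 92091 mod 8 = 3, so (15836/92091) = (-1)^2·(3959/92091); sign now -1
reciprocity: (3959/92091) = -1·(92091/3959) since 3959 mod 4 = 3, 92091 mod 4 = 3; sign now +1
(92091/3959) = (1034/3959)   [reduce mod 3959]
1034 = 2^1·517; (2/3959) = +1 since 3959 mod 8 = 7, so (1034/3959) = (+1)^1·(517/3959); sign now +1
reciprocity: (517/3959) = +1·(3959/517) since 517 mod 4 = 1, 3959 mod 4 = 3; sign now +1
(3959/517) = (340/517)   [reduce mod 517]
340 = 2^2·85; (2/517) = -1 since 517 mod 8 = 5, so (340/517) = (-1)^2·(85/517); sign now +1
reciprocity: (85/517) = +1·(517/85) since 85 mod 4 = 1, 517 mod 4 = 1; sign now +1
(517/85) = (7/85)   [reduce mod 85]
reciprocity: (7/85) = +1·(85/7) since 7 mod 4 = 3, 85 mod 4 = 1; sign now +1
(85/7) = (1/7)   [reduce mod 7]
(1/7) = 1; final value = sign = +1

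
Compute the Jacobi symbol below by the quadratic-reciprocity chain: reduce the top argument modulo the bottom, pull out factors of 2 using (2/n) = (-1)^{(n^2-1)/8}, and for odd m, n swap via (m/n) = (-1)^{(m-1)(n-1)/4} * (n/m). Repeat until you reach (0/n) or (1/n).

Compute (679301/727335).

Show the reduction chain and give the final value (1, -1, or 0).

0

flip (679301/727335) -> (727335/679301): both odd, 679301 mod 4 = 1, 727335 mod 4 = 3, so the flip contributes +1; sign now +1
(727335/679301): 727335 mod 679301 = 48034, so (727335/679301) = (48034/679301)
factor out 2^1: 48034 = 2^1·24017; with 679301 mod 8 = 5, (2/679301) = -1; sign now -1; continue with (24017/679301)
flip (24017/679301) -> (679301/24017): both odd, 24017 mod 4 = 1, 679301 mod 4 = 1, so the flip contributes +1; sign now -1
(679301/24017): 679301 mod 24017 = 6825, so (679301/24017) = (6825/24017)
flip (6825/24017) -> (24017/6825): both odd, 6825 mod 4 = 1, 24017 mod 4 = 1, so the flip contributes +1; sign now -1
(24017/6825): 24017 mod 6825 = 3542, so (24017/6825) = (3542/6825)
factor out 2^1: 3542 = 2^1·1771; with 6825 mod 8 = 1, (2/6825) = +1; sign now -1; continue with (1771/6825)
flip (1771/6825) -> (6825/1771): both odd, 1771 mod 4 = 3, 6825 mod 4 = 1, so the flip contributes +1; sign now -1
(6825/1771): 6825 mod 1771 = 1512, so (6825/1771) = (1512/1771)
factor out 2^3: 1512 = 2^3·189; with 1771 mod 8 = 3, (2/1771) = -1; sign now +1; continue with (189/1771)
flip (189/1771) -> (1771/189): both odd, 189 mod 4 = 1, 1771 mod 4 = 3, so the flip contributes +1; sign now +1
(1771/189): 1771 mod 189 = 70, so (1771/189) = (70/189)
factor out 2^1: 70 = 2^1·35; with 189 mod 8 = 5, (2/189) = -1; sign now -1; continue with (35/189)
flip (35/189) -> (189/35): both odd, 35 mod 4 = 3, 189 mod 4 = 1, so the flip contributes +1; sign now -1
(189/35): 189 mod 35 = 14, so (189/35) = (14/35)
factor out 2^1: 14 = 2^1·7; with 35 mod 8 = 3, (2/35) = -1; sign now +1; continue with (7/35)
flip (7/35) -> (35/7): both odd, 7 mod 4 = 3, 35 mod 4 = 3, so the flip contributes -1; sign now -1
(35/7): 35 mod 7 = 0, so (35/7) = (0/7)
reached (0/7); gcd(a, n) > 1, so (0/7) = 0 and the symbol is 0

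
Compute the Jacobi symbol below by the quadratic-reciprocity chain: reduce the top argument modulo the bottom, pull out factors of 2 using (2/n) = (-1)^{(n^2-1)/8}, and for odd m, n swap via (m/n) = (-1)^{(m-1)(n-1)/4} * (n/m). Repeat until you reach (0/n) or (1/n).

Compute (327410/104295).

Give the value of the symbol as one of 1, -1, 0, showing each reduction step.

0

(327410/104295) = (14525/104295)   [reduce mod 104295]
reciprocity: (14525/104295) = +1·(104295/14525) since 14525 mod 4 = 1, 104295 mod 4 = 3; sign now +1
(104295/14525) = (2620/14525)   [reduce mod 14525]
2620 = 2^2·655; (2/14525) = -1 since 14525 mod 8 = 5, so (2620/14525) = (-1)^2·(655/14525); sign now +1
reciprocity: (655/14525) = +1·(14525/655) since 655 mod 4 = 3, 14525 mod 4 = 1; sign now +1
(14525/655) = (115/655)   [reduce mod 655]
reciprocity: (115/655) = -1·(655/115) since 115 mod 4 = 3, 655 mod 4 = 3; sign now -1
(655/115) = (80/115)   [reduce mod 115]
80 = 2^4·5; (2/115) = -1 since 115 mod 8 = 3, so (80/115) = (-1)^4·(5/115); sign now -1
reciprocity: (5/115) = +1·(115/5) since 5 mod 4 = 1, 115 mod 4 = 3; sign now -1
(115/5) = (0/5)   [reduce mod 5]
(0/5) = 0   [gcd(a, n) > 1]; final value = 0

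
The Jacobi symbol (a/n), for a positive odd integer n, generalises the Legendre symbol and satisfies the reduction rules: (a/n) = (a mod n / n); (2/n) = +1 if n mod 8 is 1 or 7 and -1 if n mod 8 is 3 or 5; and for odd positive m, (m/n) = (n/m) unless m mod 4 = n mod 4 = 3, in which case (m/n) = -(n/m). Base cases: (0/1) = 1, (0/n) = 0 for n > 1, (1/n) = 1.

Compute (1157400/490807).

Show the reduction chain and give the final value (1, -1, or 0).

(1157400/490807): 1157400 mod 490807 = 175786, so (1157400/490807) = (175786/490807)
factor out 2^1: 175786 = 2^1·87893; with 490807 mod 8 = 7, (2/490807) = +1; sign now +1; continue with (87893/490807)
flip (87893/490807) -> (490807/87893): both odd, 87893 mod 4 = 1, 490807 mod 4 = 3, so the flip contributes +1; sign now +1
(490807/87893): 490807 mod 87893 = 51342, so (490807/87893) = (51342/87893)
factor out 2^1: 51342 = 2^1·25671; with 87893 mod 8 = 5, (2/87893) = -1; sign now -1; continue with (25671/87893)
flip (25671/87893) -> (87893/25671): both odd, 25671 mod 4 = 3, 87893 mod 4 = 1, so the flip contributes +1; sign now -1
(87893/25671): 87893 mod 25671 = 10880, so (87893/25671) = (10880/25671)
factor out 2^7: 10880 = 2^7·85; with 25671 mod 8 = 7, (2/25671) = +1; sign now -1; continue with (85/25671)
flip (85/25671) -> (25671/85): both odd, 85 mod 4 = 1, 25671 mod 4 = 3, so the flip contributes +1; sign now -1
(25671/85): 25671 mod 85 = 1, so (25671/85) = (1/85)
reached (1/85) = 1, so the symbol is -1

-1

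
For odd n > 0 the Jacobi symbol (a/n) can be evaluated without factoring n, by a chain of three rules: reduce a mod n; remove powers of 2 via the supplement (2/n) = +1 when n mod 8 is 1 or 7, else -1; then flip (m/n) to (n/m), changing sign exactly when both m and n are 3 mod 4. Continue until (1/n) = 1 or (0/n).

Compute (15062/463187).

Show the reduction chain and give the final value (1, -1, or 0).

1

factor out 2^1: 15062 = 2^1·7531; with 463187 mod 8 = 3, (2/463187) = -1; sign now -1; continue with (7531/463187)
flip (7531/463187) -> (463187/7531): both odd, 7531 mod 4 = 3, 463187 mod 4 = 3, so the flip contributes -1; sign now +1
(463187/7531): 463187 mod 7531 = 3796, so (463187/7531) = (3796/7531)
factor out 2^2: 3796 = 2^2·949; with 7531 mod 8 = 3, (2/7531) = -1; sign now +1; continue with (949/7531)
flip (949/7531) -> (7531/949): both odd, 949 mod 4 = 1, 7531 mod 4 = 3, so the flip contributes +1; sign now +1
(7531/949): 7531 mod 949 = 888, so (7531/949) = (888/949)
factor out 2^3: 888 = 2^3·111; with 949 mod 8 = 5, (2/949) = -1; sign now -1; continue with (111/949)
flip (111/949) -> (949/111): both odd, 111 mod 4 = 3, 949 mod 4 = 1, so the flip contributes +1; sign now -1
(949/111): 949 mod 111 = 61, so (949/111) = (61/111)
flip (61/111) -> (111/61): both odd, 61 mod 4 = 1, 111 mod 4 = 3, so the flip contributes +1; sign now -1
(111/61): 111 mod 61 = 50, so (111/61) = (50/61)
factor out 2^1: 50 = 2^1·25; with 61 mod 8 = 5, (2/61) = -1; sign now +1; continue with (25/61)
flip (25/61) -> (61/25): both odd, 25 mod 4 = 1, 61 mod 4 = 1, so the flip contributes +1; sign now +1
(61/25): 61 mod 25 = 11, so (61/25) = (11/25)
flip (11/25) -> (25/11): both odd, 11 mod 4 = 3, 25 mod 4 = 1, so the flip contributes +1; sign now +1
(25/11): 25 mod 11 = 3, so (25/11) = (3/11)
flip (3/11) -> (11/3): both odd, 3 mod 4 = 3, 11 mod 4 = 3, so the flip contributes -1; sign now -1
(11/3): 11 mod 3 = 2, so (11/3) = (2/3)
factor out 2^1: 2 = 2^1·1; with 3 mod 8 = 3, (2/3) = -1; sign now +1; continue with (1/3)
reached (1/3) = 1, so the symbol is +1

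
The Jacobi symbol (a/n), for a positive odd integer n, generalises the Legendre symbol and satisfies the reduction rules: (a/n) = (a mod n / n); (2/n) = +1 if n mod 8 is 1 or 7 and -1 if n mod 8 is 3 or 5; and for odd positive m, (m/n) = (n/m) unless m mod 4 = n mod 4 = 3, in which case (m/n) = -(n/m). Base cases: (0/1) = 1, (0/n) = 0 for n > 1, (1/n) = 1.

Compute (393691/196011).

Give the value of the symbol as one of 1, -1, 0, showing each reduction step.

(393691/196011) = (1669/196011)   [reduce mod 196011]
reciprocity: (1669/196011) = +1·(196011/1669) since 1669 mod 4 = 1, 196011 mod 4 = 3; sign now +1
(196011/1669) = (738/1669)   [reduce mod 1669]
738 = 2^1·369; (2/1669) = -1 since 1669 mod 8 = 5, so (738/1669) = (-1)^1·(369/1669); sign now -1
reciprocity: (369/1669) = +1·(1669/369) since 369 mod 4 = 1, 1669 mod 4 = 1; sign now -1
(1669/369) = (193/369)   [reduce mod 369]
reciprocity: (193/369) = +1·(369/193) since 193 mod 4 = 1, 369 mod 4 = 1; sign now -1
(369/193) = (176/193)   [reduce mod 193]
176 = 2^4·11; (2/193) = +1 since 193 mod 8 = 1, so (176/193) = (+1)^4·(11/193); sign now -1
reciprocity: (11/193) = +1·(193/11) since 11 mod 4 = 3, 193 mod 4 = 1; sign now -1
(193/11) = (6/11)   [reduce mod 11]
6 = 2^1·3; (2/11) = -1 since 11 mod 8 = 3, so (6/11) = (-1)^1·(3/11); sign now +1
reciprocity: (3/11) = -1·(11/3) since 3 mod 4 = 3, 11 mod 4 = 3; sign now -1
(11/3) = (2/3)   [reduce mod 3]
2 = 2^1·1; (2/3) = -1 since 3 mod 8 = 3, so (2/3) = (-1)^1·(1/3); sign now +1
(1/3) = 1; final value = sign = +1

1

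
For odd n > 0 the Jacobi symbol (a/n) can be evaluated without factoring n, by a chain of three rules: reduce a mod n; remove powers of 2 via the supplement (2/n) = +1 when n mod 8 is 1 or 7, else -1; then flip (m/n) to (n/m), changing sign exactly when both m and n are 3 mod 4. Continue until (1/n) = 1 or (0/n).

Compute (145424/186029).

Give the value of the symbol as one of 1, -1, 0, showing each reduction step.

1

145424 = 2^4·9089; (2/186029) = -1 since 186029 mod 8 = 5, so (145424/186029) = (-1)^4·(9089/186029); sign now +1
reciprocity: (9089/186029) = +1·(186029/9089) since 9089 mod 4 = 1, 186029 mod 4 = 1; sign now +1
(186029/9089) = (4249/9089)   [reduce mod 9089]
reciprocity: (4249/9089) = +1·(9089/4249) since 4249 mod 4 = 1, 9089 mod 4 = 1; sign now +1
(9089/4249) = (591/4249)   [reduce mod 4249]
reciprocity: (591/4249) = +1·(4249/591) since 591 mod 4 = 3, 4249 mod 4 = 1; sign now +1
(4249/591) = (112/591)   [reduce mod 591]
112 = 2^4·7; (2/591) = +1 since 591 mod 8 = 7, so (112/591) = (+1)^4·(7/591); sign now +1
reciprocity: (7/591) = -1·(591/7) since 7 mod 4 = 3, 591 mod 4 = 3; sign now -1
(591/7) = (3/7)   [reduce mod 7]
reciprocity: (3/7) = -1·(7/3) since 3 mod 4 = 3, 7 mod 4 = 3; sign now +1
(7/3) = (1/3)   [reduce mod 3]
(1/3) = 1; final value = sign = +1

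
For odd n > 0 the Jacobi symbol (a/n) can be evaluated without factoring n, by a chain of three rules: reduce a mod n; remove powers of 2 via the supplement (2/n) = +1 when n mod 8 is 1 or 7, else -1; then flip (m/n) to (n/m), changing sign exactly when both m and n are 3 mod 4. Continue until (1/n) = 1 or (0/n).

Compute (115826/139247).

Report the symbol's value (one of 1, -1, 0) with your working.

-1

factor out 2^1: 115826 = 2^1·57913; with 139247 mod 8 = 7, (2/139247) = +1; sign now +1; continue with (57913/139247)
flip (57913/139247) -> (139247/57913): both odd, 57913 mod 4 = 1, 139247 mod 4 = 3, so the flip contributes +1; sign now +1
(139247/57913): 139247 mod 57913 = 23421, so (139247/57913) = (23421/57913)
flip (23421/57913) -> (57913/23421): both odd, 23421 mod 4 = 1, 57913 mod 4 = 1, so the flip contributes +1; sign now +1
(57913/23421): 57913 mod 23421 = 11071, so (57913/23421) = (11071/23421)
flip (11071/23421) -> (23421/11071): both odd, 11071 mod 4 = 3, 23421 mod 4 = 1, so the flip contributes +1; sign now +1
(23421/11071): 23421 mod 11071 = 1279, so (23421/11071) = (1279/11071)
flip (1279/11071) -> (11071/1279): both odd, 1279 mod 4 = 3, 11071 mod 4 = 3, so the flip contributes -1; sign now -1
(11071/1279): 11071 mod 1279 = 839, so (11071/1279) = (839/1279)
flip (839/1279) -> (1279/839): both odd, 839 mod 4 = 3, 1279 mod 4 = 3, so the flip contributes -1; sign now +1
(1279/839): 1279 mod 839 = 440, so (1279/839) = (440/839)
factor out 2^3: 440 = 2^3·55; with 839 mod 8 = 7, (2/839) = +1; sign now +1; continue with (55/839)
flip (55/839) -> (839/55): both odd, 55 mod 4 = 3, 839 mod 4 = 3, so the flip contributes -1; sign now -1
(839/55): 839 mod 55 = 14, so (839/55) = (14/55)
factor out 2^1: 14 = 2^1·7; with 55 mod 8 = 7, (2/55) = +1; sign now -1; continue with (7/55)
flip (7/55) -> (55/7): both odd, 7 mod 4 = 3, 55 mod 4 = 3, so the flip contributes -1; sign now +1
(55/7): 55 mod 7 = 6, so (55/7) = (6/7)
factor out 2^1: 6 = 2^1·3; with 7 mod 8 = 7, (2/7) = +1; sign now +1; continue with (3/7)
flip (3/7) -> (7/3): both odd, 3 mod 4 = 3, 7 mod 4 = 3, so the flip contributes -1; sign now -1
(7/3): 7 mod 3 = 1, so (7/3) = (1/3)
reached (1/3) = 1, so the symbol is -1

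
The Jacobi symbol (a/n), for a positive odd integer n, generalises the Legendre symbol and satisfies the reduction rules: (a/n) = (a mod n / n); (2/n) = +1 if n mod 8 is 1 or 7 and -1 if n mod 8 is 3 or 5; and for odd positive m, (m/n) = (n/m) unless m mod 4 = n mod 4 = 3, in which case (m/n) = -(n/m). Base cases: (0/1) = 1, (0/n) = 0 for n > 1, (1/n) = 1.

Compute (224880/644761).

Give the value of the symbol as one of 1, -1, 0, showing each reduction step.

224880 = 2^4·14055; (2/644761) = +1 since 644761 mod 8 = 1, so (224880/644761) = (+1)^4·(14055/644761); sign now +1
reciprocity: (14055/644761) = +1·(644761/14055) since 14055 mod 4 = 3, 644761 mod 4 = 1; sign now +1
(644761/14055) = (12286/14055)   [reduce mod 14055]
12286 = 2^1·6143; (2/14055) = +1 since 14055 mod 8 = 7, so (12286/14055) = (+1)^1·(6143/14055); sign now +1
reciprocity: (6143/14055) = -1·(14055/6143) since 6143 mod 4 = 3, 14055 mod 4 = 3; sign now -1
(14055/6143) = (1769/6143)   [reduce mod 6143]
reciprocity: (1769/6143) = +1·(6143/1769) since 1769 mod 4 = 1, 6143 mod 4 = 3; sign now -1
(6143/1769) = (836/1769)   [reduce mod 1769]
836 = 2^2·209; (2/1769) = +1 since 1769 mod 8 = 1, so (836/1769) = (+1)^2·(209/1769); sign now -1
reciprocity: (209/1769) = +1·(1769/209) since 209 mod 4 = 1, 1769 mod 4 = 1; sign now -1
(1769/209) = (97/209)   [reduce mod 209]
reciprocity: (97/209) = +1·(209/97) since 97 mod 4 = 1, 209 mod 4 = 1; sign now -1
(209/97) = (15/97)   [reduce mod 97]
reciprocity: (15/97) = +1·(97/15) since 15 mod 4 = 3, 97 mod 4 = 1; sign now -1
(97/15) = (7/15)   [reduce mod 15]
reciprocity: (7/15) = -1·(15/7) since 7 mod 4 = 3, 15 mod 4 = 3; sign now +1
(15/7) = (1/7)   [reduce mod 7]
(1/7) = 1; final value = sign = +1

1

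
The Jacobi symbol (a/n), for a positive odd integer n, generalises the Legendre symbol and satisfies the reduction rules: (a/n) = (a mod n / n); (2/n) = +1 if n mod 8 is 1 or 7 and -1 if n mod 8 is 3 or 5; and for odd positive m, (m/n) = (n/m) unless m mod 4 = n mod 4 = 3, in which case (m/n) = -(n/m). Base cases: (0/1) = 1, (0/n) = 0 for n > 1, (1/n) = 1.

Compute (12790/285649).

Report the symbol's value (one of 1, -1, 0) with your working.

-1

12790 = 2^1·6395; (2/285649) = +1 since 285649 mod 8 = 1, so (12790/285649) = (+1)^1·(6395/285649); sign now +1
reciprocity: (6395/285649) = +1·(285649/6395) since 6395 mod 4 = 3, 285649 mod 4 = 1; sign now +1
(285649/6395) = (4269/6395)   [reduce mod 6395]
reciprocity: (4269/6395) = +1·(6395/4269) since 4269 mod 4 = 1, 6395 mod 4 = 3; sign now +1
(6395/4269) = (2126/4269)   [reduce mod 4269]
2126 = 2^1·1063; (2/4269) = -1 since 4269 mod 8 = 5, so (2126/4269) = (-1)^1·(1063/4269); sign now -1
reciprocity: (1063/4269) = +1·(4269/1063) since 1063 mod 4 = 3, 4269 mod 4 = 1; sign now -1
(4269/1063) = (17/1063)   [reduce mod 1063]
reciprocity: (17/1063) = +1·(1063/17) since 17 mod 4 = 1, 1063 mod 4 = 3; sign now -1
(1063/17) = (9/17)   [reduce mod 17]
reciprocity: (9/17) = +1·(17/9) since 9 mod 4 = 1, 17 mod 4 = 1; sign now -1
(17/9) = (8/9)   [reduce mod 9]
8 = 2^3·1; (2/9) = +1 since 9 mod 8 = 1, so (8/9) = (+1)^3·(1/9); sign now -1
(1/9) = 1; final value = sign = -1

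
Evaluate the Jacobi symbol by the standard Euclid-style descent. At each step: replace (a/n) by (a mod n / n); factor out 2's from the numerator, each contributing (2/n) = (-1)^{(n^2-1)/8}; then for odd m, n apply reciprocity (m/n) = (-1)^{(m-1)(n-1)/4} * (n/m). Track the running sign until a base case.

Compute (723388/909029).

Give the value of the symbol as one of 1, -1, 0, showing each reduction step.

723388 = 2^2·180847; (2/909029) = -1 since 909029 mod 8 = 5, so (723388/909029) = (-1)^2·(180847/909029); sign now +1
reciprocity: (180847/909029) = +1·(909029/180847) since 180847 mod 4 = 3, 909029 mod 4 = 1; sign now +1
(909029/180847) = (4794/180847)   [reduce mod 180847]
4794 = 2^1·2397; (2/180847) = +1 since 180847 mod 8 = 7, so (4794/180847) = (+1)^1·(2397/180847); sign now +1
reciprocity: (2397/180847) = +1·(180847/2397) since 2397 mod 4 = 1, 180847 mod 4 = 3; sign now +1
(180847/2397) = (1072/2397)   [reduce mod 2397]
1072 = 2^4·67; (2/2397) = -1 since 2397 mod 8 = 5, so (1072/2397) = (-1)^4·(67/2397); sign now +1
reciprocity: (67/2397) = +1·(2397/67) since 67 mod 4 = 3, 2397 mod 4 = 1; sign now +1
(2397/67) = (52/67)   [reduce mod 67]
52 = 2^2·13; (2/67) = -1 since 67 mod 8 = 3, so (52/67) = (-1)^2·(13/67); sign now +1
reciprocity: (13/67) = +1·(67/13) since 13 mod 4 = 1, 67 mod 4 = 3; sign now +1
(67/13) = (2/13)   [reduce mod 13]
2 = 2^1·1; (2/13) = -1 since 13 mod 8 = 5, so (2/13) = (-1)^1·(1/13); sign now -1
(1/13) = 1; final value = sign = -1

-1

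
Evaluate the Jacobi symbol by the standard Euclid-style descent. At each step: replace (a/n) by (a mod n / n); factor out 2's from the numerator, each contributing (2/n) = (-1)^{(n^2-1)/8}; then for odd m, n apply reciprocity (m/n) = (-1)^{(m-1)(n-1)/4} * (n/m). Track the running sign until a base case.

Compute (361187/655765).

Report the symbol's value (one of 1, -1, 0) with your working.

flip (361187/655765) -> (655765/361187): both odd, 361187 mod 4 = 3, 655765 mod 4 = 1, so the flip contributes +1; sign now +1
(655765/361187): 655765 mod 361187 = 294578, so (655765/361187) = (294578/361187)
factor out 2^1: 294578 = 2^1·147289; with 361187 mod 8 = 3, (2/361187) = -1; sign now -1; continue with (147289/361187)
flip (147289/361187) -> (361187/147289): both odd, 147289 mod 4 = 1, 361187 mod 4 = 3, so the flip contributes +1; sign now -1
(361187/147289): 361187 mod 147289 = 66609, so (361187/147289) = (66609/147289)
flip (66609/147289) -> (147289/66609): both odd, 66609 mod 4 = 1, 147289 mod 4 = 1, so the flip contributes +1; sign now -1
(147289/66609): 147289 mod 66609 = 14071, so (147289/66609) = (14071/66609)
flip (14071/66609) -> (66609/14071): both odd, 14071 mod 4 = 3, 66609 mod 4 = 1, so the flip contributes +1; sign now -1
(66609/14071): 66609 mod 14071 = 10325, so (66609/14071) = (10325/14071)
flip (10325/14071) -> (14071/10325): both odd, 10325 mod 4 = 1, 14071 mod 4 = 3, so the flip contributes +1; sign now -1
(14071/10325): 14071 mod 10325 = 3746, so (14071/10325) = (3746/10325)
factor out 2^1: 3746 = 2^1·1873; with 10325 mod 8 = 5, (2/10325) = -1; sign now +1; continue with (1873/10325)
flip (1873/10325) -> (10325/1873): both odd, 1873 mod 4 = 1, 10325 mod 4 = 1, so the flip contributes +1; sign now +1
(10325/1873): 10325 mod 1873 = 960, so (10325/1873) = (960/1873)
factor out 2^6: 960 = 2^6·15; with 1873 mod 8 = 1, (2/1873) = +1; sign now +1; continue with (15/1873)
flip (15/1873) -> (1873/15): both odd, 15 mod 4 = 3, 1873 mod 4 = 1, so the flip contributes +1; sign now +1
(1873/15): 1873 mod 15 = 13, so (1873/15) = (13/15)
flip (13/15) -> (15/13): both odd, 13 mod 4 = 1, 15 mod 4 = 3, so the flip contributes +1; sign now +1
(15/13): 15 mod 13 = 2, so (15/13) = (2/13)
factor out 2^1: 2 = 2^1·1; with 13 mod 8 = 5, (2/13) = -1; sign now -1; continue with (1/13)
reached (1/13) = 1, so the symbol is -1

-1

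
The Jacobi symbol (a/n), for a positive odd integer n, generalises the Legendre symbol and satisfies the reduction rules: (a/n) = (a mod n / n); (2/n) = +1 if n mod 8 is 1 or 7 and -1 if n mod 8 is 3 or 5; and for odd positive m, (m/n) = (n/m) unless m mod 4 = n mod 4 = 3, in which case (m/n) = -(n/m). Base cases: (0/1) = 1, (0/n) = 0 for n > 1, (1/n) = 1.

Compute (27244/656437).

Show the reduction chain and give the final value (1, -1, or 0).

1

27244 = 2^2·6811; (2/656437) = -1 since 656437 mod 8 = 5, so (27244/656437) = (-1)^2·(6811/656437); sign now +1
reciprocity: (6811/656437) = +1·(656437/6811) since 6811 mod 4 = 3, 656437 mod 4 = 1; sign now +1
(656437/6811) = (2581/6811)   [reduce mod 6811]
reciprocity: (2581/6811) = +1·(6811/2581) since 2581 mod 4 = 1, 6811 mod 4 = 3; sign now +1
(6811/2581) = (1649/2581)   [reduce mod 2581]
reciprocity: (1649/2581) = +1·(2581/1649) since 1649 mod 4 = 1, 2581 mod 4 = 1; sign now +1
(2581/1649) = (932/1649)   [reduce mod 1649]
932 = 2^2·233; (2/1649) = +1 since 1649 mod 8 = 1, so (932/1649) = (+1)^2·(233/1649); sign now +1
reciprocity: (233/1649) = +1·(1649/233) since 233 mod 4 = 1, 1649 mod 4 = 1; sign now +1
(1649/233) = (18/233)   [reduce mod 233]
18 = 2^1·9; (2/233) = +1 since 233 mod 8 = 1, so (18/233) = (+1)^1·(9/233); sign now +1
reciprocity: (9/233) = +1·(233/9) since 9 mod 4 = 1, 233 mod 4 = 1; sign now +1
(233/9) = (8/9)   [reduce mod 9]
8 = 2^3·1; (2/9) = +1 since 9 mod 8 = 1, so (8/9) = (+1)^3·(1/9); sign now +1
(1/9) = 1; final value = sign = +1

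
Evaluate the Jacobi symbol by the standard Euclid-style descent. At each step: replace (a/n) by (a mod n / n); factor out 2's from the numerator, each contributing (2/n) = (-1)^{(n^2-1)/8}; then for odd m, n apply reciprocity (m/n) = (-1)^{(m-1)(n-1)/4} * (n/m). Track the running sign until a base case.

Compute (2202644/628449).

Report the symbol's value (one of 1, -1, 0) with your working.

(2202644/628449): 2202644 mod 628449 = 317297, so (2202644/628449) = (317297/628449)
flip (317297/628449) -> (628449/317297): both odd, 317297 mod 4 = 1, 628449 mod 4 = 1, so the flip contributes +1; sign now +1
(628449/317297): 628449 mod 317297 = 311152, so (628449/317297) = (311152/317297)
factor out 2^4: 311152 = 2^4·19447; with 317297 mod 8 = 1, (2/317297) = +1; sign now +1; continue with (19447/317297)
flip (19447/317297) -> (317297/19447): both odd, 19447 mod 4 = 3, 317297 mod 4 = 1, so the flip contributes +1; sign now +1
(317297/19447): 317297 mod 19447 = 6145, so (317297/19447) = (6145/19447)
flip (6145/19447) -> (19447/6145): both odd, 6145 mod 4 = 1, 19447 mod 4 = 3, so the flip contributes +1; sign now +1
(19447/6145): 19447 mod 6145 = 1012, so (19447/6145) = (1012/6145)
factor out 2^2: 1012 = 2^2·253; with 6145 mod 8 = 1, (2/6145) = +1; sign now +1; continue with (253/6145)
flip (253/6145) -> (6145/253): both odd, 253 mod 4 = 1, 6145 mod 4 = 1, so the flip contributes +1; sign now +1
(6145/253): 6145 mod 253 = 73, so (6145/253) = (73/253)
flip (73/253) -> (253/73): both odd, 73 mod 4 = 1, 253 mod 4 = 1, so the flip contributes +1; sign now +1
(253/73): 253 mod 73 = 34, so (253/73) = (34/73)
factor out 2^1: 34 = 2^1·17; with 73 mod 8 = 1, (2/73) = +1; sign now +1; continue with (17/73)
flip (17/73) -> (73/17): both odd, 17 mod 4 = 1, 73 mod 4 = 1, so the flip contributes +1; sign now +1
(73/17): 73 mod 17 = 5, so (73/17) = (5/17)
flip (5/17) -> (17/5): both odd, 5 mod 4 = 1, 17 mod 4 = 1, so the flip contributes +1; sign now +1
(17/5): 17 mod 5 = 2, so (17/5) = (2/5)
factor out 2^1: 2 = 2^1·1; with 5 mod 8 = 5, (2/5) = -1; sign now -1; continue with (1/5)
reached (1/5) = 1, so the symbol is -1

-1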